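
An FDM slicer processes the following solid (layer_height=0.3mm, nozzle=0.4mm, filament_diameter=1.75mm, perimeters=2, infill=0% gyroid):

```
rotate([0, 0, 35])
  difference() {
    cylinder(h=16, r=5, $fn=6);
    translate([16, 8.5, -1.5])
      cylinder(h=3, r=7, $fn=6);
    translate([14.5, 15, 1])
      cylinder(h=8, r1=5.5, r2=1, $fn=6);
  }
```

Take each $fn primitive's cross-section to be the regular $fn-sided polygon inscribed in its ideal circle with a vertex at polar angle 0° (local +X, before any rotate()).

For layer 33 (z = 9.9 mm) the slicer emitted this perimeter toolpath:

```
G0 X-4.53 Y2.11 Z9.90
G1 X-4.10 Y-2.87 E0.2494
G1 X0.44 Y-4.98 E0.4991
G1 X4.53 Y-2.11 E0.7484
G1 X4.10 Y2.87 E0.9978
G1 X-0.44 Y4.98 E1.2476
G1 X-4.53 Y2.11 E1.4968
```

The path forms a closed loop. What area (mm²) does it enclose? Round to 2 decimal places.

64.96 mm²

Apply the shoelace formula to the sequence of (X, Y) vertices; enclosed area = 64.96 mm².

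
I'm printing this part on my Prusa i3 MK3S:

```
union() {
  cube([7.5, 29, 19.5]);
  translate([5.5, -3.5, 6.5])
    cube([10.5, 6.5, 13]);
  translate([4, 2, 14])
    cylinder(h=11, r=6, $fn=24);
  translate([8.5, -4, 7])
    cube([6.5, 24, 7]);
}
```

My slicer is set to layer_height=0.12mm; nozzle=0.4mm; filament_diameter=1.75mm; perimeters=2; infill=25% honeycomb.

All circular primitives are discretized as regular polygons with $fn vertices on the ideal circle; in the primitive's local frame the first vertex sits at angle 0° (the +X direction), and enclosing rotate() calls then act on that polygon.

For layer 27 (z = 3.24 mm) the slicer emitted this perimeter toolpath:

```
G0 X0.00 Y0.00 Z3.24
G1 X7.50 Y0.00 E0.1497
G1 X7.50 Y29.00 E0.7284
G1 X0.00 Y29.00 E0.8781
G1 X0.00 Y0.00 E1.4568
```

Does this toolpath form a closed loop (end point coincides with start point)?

Start point (G0): (0.00, 0.00). End point (last G1): the path returns to the start — closed.

yes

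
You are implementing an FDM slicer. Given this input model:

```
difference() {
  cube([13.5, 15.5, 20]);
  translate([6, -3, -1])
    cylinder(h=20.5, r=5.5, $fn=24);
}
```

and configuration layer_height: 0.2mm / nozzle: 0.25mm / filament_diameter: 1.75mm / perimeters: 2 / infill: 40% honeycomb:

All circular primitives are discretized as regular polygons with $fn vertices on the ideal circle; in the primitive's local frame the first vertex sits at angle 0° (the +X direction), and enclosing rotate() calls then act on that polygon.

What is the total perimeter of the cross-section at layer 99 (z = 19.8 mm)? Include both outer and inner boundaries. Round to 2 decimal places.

58.00 mm

At z = 19.8 mm: the cube is present — its section is the full 13.5×15.5 rectangle (perimeter 58.00 mm); the cylinder at (6, -3) does not reach this height (z outside [-1, 19.5]); After the difference (first − rest): none of the subtracted shapes is present at this height, so the 13.5×15.5 cube is unchanged — boundary = 58.00 mm. Overall, the cross-section is a single solid region. Total boundary length (outer) = 58.00 mm.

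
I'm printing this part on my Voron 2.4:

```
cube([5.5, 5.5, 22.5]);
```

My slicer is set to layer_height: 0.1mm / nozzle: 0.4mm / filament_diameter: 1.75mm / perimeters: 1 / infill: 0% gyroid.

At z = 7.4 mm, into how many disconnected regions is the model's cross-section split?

At z = 7.4 mm: the cube is present — its section is the full 5.5×5.5 rectangle. The result has 1 disconnected region.

1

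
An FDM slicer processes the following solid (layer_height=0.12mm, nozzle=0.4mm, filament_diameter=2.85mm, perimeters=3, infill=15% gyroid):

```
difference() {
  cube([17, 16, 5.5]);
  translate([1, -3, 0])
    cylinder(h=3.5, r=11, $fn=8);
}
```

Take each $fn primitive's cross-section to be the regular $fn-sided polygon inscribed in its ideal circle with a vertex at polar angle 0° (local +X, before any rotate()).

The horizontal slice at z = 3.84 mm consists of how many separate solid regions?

1

At z = 3.84 mm: the cube (footprint 17×16) is included at this height; the cylinder at (1, -3) does not reach this height (z outside [0, 3.5]); Taking the first minus the rest: none of the subtracted shapes is present at this height, so the 17×16 cube is unchanged — 1 connected region. The result has 1 disconnected region.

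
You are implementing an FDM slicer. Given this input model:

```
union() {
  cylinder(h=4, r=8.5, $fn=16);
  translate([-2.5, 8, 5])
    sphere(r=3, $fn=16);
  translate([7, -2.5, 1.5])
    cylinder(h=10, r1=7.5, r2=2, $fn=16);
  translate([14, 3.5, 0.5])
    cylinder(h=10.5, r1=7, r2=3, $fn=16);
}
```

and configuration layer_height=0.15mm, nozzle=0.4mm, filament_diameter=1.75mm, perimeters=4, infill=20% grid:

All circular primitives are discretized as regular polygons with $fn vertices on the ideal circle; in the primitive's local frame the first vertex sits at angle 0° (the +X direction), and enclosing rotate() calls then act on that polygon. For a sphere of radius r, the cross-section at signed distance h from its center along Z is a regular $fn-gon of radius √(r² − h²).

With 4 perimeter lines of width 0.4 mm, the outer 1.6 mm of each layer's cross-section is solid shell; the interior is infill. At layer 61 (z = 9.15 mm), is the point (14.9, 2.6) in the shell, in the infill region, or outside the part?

infill

At z = 9.15 mm: the cylinder is not intersected at this z (z outside [0, 4]); the sphere at (-2.5, 8) is not intersected at this z (|z−center|=4.150 > r=3); the cone at (7, -2.5): at t=0.765 of its height the radius interpolates to r₁+(r₂−r₁)t = 3.292, giving a regular 16-gon of that circumradius; the cone at (14, 3.5) (r1=7→r2=3) has section circumradius 3.705 here — a regular 16-gon; Combining (union): the 2 present regions are separate (no shared area or edge), so areas and boundary lengths simply add and each stays a separate island — 2 connected regions. Overall, the cross-section has 2 separate islands. The nearest boundary edge runs (16.62, 0.88)→(15.42, 0.08); distance from the point to it = 2.39 mm. (Shell/infill is judged within the island containing the point — the largest one.) The point is inside the cross-section and 2.39 mm from the nearest boundary — more than the 1.6 mm shell width (4 × 0.4), so it's in the infill interior.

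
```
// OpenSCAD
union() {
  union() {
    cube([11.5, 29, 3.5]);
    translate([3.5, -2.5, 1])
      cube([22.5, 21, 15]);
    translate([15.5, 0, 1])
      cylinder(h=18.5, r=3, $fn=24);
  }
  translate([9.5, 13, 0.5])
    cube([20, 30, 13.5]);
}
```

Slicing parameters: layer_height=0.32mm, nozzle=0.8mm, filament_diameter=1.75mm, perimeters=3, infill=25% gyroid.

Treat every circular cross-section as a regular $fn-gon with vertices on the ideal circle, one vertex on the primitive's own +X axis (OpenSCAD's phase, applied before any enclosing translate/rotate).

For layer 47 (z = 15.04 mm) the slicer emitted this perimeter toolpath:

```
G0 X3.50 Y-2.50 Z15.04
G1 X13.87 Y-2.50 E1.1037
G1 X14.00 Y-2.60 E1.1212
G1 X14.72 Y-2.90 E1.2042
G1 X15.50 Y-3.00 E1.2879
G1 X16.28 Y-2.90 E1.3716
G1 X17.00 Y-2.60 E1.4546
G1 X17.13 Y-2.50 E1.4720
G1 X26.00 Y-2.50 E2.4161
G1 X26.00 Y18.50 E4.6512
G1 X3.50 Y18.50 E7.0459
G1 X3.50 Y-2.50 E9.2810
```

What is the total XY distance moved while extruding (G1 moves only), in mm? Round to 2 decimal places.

Sum the Euclidean lengths of each G1 segment: total = 87.20 mm.

87.20 mm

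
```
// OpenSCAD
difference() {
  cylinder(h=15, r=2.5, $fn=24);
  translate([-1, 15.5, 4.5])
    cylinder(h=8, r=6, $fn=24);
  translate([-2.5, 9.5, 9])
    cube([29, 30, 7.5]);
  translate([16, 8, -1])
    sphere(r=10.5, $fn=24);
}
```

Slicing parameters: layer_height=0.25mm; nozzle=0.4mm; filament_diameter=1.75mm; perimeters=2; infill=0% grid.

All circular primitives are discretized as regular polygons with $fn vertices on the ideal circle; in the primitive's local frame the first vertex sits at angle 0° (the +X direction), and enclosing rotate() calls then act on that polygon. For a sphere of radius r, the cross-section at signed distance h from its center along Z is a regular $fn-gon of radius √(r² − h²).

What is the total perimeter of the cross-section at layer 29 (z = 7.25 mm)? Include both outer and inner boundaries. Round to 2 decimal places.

At z = 7.25 mm: the r=2.5 cylinder contributes a regular 24-gon of circumradius 2.5 (perimeter = 2·24·2.500·sin(180°/24) = 15.66 mm); the cylinder at (-1, 15.5): section is a regular 24-gon, circumradius r=6 (perimeter = 2·24·6.000·sin(180°/24) = 37.59 mm); the cube at (-2.5, 9.5) is not intersected at this z (z outside [9, 16.5]); the r=10.5 sphere at (16, 8) slices to a regular 24-gon of circumradius 6.495 (√(r²−h²) with h=8.25 from center) (perimeter = 2·24·6.495·sin(180°/24) = 40.69 mm); Subtracting the remaining from the first: starting from the r=2.5 cylinder, the r=6 cylinder at (-1, 15.5) misses the remaining region (no effect); the r=10.5 sphere at (16, 8) misses the remaining region (no effect) — boundary = 15.66 mm. Overall, the cross-section is a single solid region. Total boundary length (outer) = 15.66 mm.

15.66 mm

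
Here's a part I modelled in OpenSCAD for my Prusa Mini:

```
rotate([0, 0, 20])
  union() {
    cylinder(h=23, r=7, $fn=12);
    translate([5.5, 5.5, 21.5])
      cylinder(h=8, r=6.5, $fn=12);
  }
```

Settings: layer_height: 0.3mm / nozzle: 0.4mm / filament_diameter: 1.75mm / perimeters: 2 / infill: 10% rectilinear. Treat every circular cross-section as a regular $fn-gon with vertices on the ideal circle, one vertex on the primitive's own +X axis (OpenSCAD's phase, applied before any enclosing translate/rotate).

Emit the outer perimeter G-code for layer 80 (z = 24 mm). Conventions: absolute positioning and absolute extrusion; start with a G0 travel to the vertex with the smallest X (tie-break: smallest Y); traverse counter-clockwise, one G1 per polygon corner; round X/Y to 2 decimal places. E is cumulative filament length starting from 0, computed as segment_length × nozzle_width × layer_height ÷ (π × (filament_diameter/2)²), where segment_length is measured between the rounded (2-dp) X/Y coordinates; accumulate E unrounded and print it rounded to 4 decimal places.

At z = 24 mm: the cylinder is not intersected at this z (z outside [0, 23]); the r=6.5 cylinder at (5.5, 5.5) gives a regular 12-gon of circumradius 6.5 (constant along its height); Merging all regions: only the r=6.5 cylinder at (5.5, 5.5) is present, so the union is just that shape — 1 connected region; (whole slice rotated 20° about Z — lengths, areas and connectivity unchanged). The outline is a single polygon with 12 vertices. Extrusion per mm of travel: 0.4 × 0.3 / (π × 0.875²) = 0.049890. Accumulating E over each segment gives final E = 2.0146.

G0 X-3.11 Y8.18 Z24.00
G1 X-2.82 Y4.83 E0.1678
G1 X-0.89 Y2.07 E0.3358
G1 X2.16 Y0.65 E0.5036
G1 X5.51 Y0.94 E0.6714
G1 X8.27 Y2.87 E0.8394
G1 X9.69 Y5.92 E1.0073
G1 X9.40 Y9.27 E1.1750
G1 X7.47 Y12.03 E1.3430
G1 X4.42 Y13.45 E1.5109
G1 X1.06 Y13.16 E1.6791
G1 X-1.69 Y11.23 E1.8468
G1 X-3.11 Y8.18 E2.0146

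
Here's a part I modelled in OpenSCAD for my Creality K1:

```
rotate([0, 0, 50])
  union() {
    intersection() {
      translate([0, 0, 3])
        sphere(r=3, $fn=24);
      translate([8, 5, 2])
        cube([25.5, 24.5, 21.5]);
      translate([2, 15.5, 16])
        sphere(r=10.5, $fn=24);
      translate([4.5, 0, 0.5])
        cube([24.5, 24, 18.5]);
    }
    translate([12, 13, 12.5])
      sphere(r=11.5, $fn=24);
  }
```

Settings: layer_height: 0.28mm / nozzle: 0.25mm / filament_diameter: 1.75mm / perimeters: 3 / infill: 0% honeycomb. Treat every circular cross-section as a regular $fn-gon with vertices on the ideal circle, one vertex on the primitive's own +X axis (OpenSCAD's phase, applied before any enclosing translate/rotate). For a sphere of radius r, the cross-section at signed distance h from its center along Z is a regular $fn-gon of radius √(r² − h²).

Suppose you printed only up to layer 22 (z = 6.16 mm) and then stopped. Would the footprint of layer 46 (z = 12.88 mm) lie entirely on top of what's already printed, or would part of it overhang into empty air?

Compare the two slices. At z = 6.16: the sphere is absent (|z−center|=3.160 > r=3); the cube at (8, 5) (footprint 25.5×24.5) is included at this height (area 624.75 mm²); the sphere at (2, 15.5): section is a regular 24-gon, circumradius = √(r²−h²) = √(10.5²−9.84²) = 3.664 (area = (24/2)·3.664²·sin(360°/24) = 41.69 mm²); the cube at (4.5, 0) is present — its section is the full 24.5×24 rectangle (area 588.00 mm²); Keeping only the common overlap: at least one operand is absent at this height, so nothing remains; the r=11.5 sphere at (12, 13) slices to a regular 24-gon of circumradius 9.594 (√(r²−h²) with h=6.34 from center) (area = (24/2)·9.594²·sin(360°/24) = 285.91 mm²); Merging all regions: only the r=11.5 sphere at (12, 13) is present, so the union is just that shape — area = 285.91 mm²; (whole slice rotated 50° about Z — lengths, areas and connectivity unchanged). At z = 12.88: the sphere is not intersected at this z (|z−center|=9.880 > r=3); the cube at (8, 5) is present — its section is the full 25.5×24.5 rectangle (area 624.75 mm²); the r=10.5 sphere at (2, 15.5) contributes a regular 24-gon of circumradius √(10.5²−3.12²) = 10.026 (area = (24/2)·10.026²·sin(360°/24) = 312.18 mm²); the cube at (4.5, 0) (footprint 24.5×24) is included at this height (area 588.00 mm²); Taking the intersection: at least one operand is absent at this height, so nothing remains; the r=11.5 sphere at (12, 13) slices to a regular 24-gon of circumradius 11.494 (√(r²−h²) with h=0.38 from center) (area = (24/2)·11.494²·sin(360°/24) = 410.30 mm²); Combining (union): only the r=11.5 sphere at (12, 13) is present, so the union is just that shape — area = 410.30 mm²; (rotated 50° about Z; rotation is an isometry so areas/perimeters/island counts are preserved). Checking containment: at z = 12.88 the cross-section extends beyond the z = 6.16 cross-section by about 124.39 mm².

part overhangs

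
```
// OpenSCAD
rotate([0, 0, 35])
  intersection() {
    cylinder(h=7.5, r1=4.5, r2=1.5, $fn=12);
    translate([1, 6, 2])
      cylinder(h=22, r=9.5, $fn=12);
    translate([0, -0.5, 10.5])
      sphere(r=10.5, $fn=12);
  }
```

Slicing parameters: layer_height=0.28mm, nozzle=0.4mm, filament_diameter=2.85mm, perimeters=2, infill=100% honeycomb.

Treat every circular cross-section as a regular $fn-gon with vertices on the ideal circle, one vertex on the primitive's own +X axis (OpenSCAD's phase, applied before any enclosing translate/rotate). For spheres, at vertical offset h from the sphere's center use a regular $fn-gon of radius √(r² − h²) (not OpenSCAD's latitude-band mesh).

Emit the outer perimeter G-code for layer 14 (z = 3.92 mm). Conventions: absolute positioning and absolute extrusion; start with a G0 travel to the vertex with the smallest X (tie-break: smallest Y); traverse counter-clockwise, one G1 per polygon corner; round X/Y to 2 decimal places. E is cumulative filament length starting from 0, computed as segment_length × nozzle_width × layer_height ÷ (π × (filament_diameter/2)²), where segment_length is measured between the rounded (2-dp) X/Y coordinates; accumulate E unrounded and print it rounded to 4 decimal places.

At z = 3.92 mm: the cone (r1=4.5→r2=1.5) has section circumradius 2.932 here — a regular 12-gon; the cylinder at (1, 6): section is a regular 12-gon, circumradius r=9.5; the r=10.5 sphere at (0, -0.5) contributes a regular 12-gon of circumradius √(10.5²−6.58²) = 8.183; Taking the intersection: the cone lies inside the r=9.5 cylinder at (1, 6), so it is kept whole; the running intersection lies inside the r=10.5 sphere at (0, -0.5), so it is kept whole — 1 connected region; (rotated 35° about Z; rotation is an isometry so areas/perimeters/island counts are preserved). The outline is a single polygon with 12 vertices. Extrusion per mm of travel: 0.4 × 0.28 / (π × 1.425²) = 0.017557. Accumulating E over each segment gives final E = 0.3197.

G0 X-2.92 Y-0.26 Z3.92
G1 X-2.40 Y-1.68 E0.0265
G1 X-1.24 Y-2.66 E0.0532
G1 X0.26 Y-2.92 E0.0799
G1 X1.68 Y-2.40 E0.1065
G1 X2.66 Y-1.24 E0.1331
G1 X2.92 Y0.26 E0.1599
G1 X2.40 Y1.68 E0.1864
G1 X1.24 Y2.66 E0.2131
G1 X-0.26 Y2.92 E0.2398
G1 X-1.68 Y2.40 E0.2664
G1 X-2.66 Y1.24 E0.2930
G1 X-2.92 Y-0.26 E0.3197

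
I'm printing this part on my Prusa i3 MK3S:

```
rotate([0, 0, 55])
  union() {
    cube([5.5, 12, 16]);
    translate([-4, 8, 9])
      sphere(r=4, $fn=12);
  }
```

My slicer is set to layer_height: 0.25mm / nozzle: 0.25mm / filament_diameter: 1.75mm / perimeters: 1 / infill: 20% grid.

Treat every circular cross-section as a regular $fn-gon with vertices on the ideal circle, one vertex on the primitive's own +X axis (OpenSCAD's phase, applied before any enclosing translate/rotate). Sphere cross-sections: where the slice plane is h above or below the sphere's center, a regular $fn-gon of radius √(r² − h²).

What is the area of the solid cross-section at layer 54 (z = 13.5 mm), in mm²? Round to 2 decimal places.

66.00 mm²

At z = 13.5 mm: the 5.5×12 cube contributes its full rectangle (area 66.00 mm²); the sphere at (-4, 8) does not reach this height (|z−center|=4.500 > r=4); Merging all regions: only the 5.5×12 cube is present, so the union is just that shape — area = 66.00 mm²; (rotated 55° about Z; rotation is an isometry so areas/perimeters/island counts are preserved). Overall, the cross-section is a single solid region. Net area = 66.00 mm².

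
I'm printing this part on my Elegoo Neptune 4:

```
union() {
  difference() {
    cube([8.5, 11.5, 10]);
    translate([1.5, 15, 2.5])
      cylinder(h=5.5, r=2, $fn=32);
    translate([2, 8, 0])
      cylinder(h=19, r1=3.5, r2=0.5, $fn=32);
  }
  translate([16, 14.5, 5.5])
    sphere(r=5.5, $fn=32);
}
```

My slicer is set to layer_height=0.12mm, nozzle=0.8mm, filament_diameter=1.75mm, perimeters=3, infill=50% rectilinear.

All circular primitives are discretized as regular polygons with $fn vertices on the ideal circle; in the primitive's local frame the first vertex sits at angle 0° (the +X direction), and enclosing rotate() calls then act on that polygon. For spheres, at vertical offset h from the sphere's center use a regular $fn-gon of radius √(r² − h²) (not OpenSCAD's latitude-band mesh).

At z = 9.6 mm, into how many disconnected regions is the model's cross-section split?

At z = 9.6 mm: the cube is present — its section is the full 8.5×11.5 rectangle; the cylinder at (1.5, 15) is not intersected at this z (z outside [2.5, 8]); the cone at (2, 8) (r1=3.5→r2=0.5) has section circumradius 1.984 here — a regular 32-gon; After the difference (first − rest): starting from the 8.5×11.5 cube, the cone at (2, 8) lies wholly inside it (removes its full 12.29 mm² and its 12.45 mm outline becomes a hole wall) — 1 connected region with 1 hole; the sphere at (16, 14.5): section is a regular 32-gon, circumradius = √(r²−h²) = √(5.5²−4.1²) = 3.666; Taking the union: the 2 present regions are separate (no shared area or edge), so areas and boundary lengths simply add and each stays a separate island — 2 connected regions with 1 hole. The result has 2 disconnected regions.

2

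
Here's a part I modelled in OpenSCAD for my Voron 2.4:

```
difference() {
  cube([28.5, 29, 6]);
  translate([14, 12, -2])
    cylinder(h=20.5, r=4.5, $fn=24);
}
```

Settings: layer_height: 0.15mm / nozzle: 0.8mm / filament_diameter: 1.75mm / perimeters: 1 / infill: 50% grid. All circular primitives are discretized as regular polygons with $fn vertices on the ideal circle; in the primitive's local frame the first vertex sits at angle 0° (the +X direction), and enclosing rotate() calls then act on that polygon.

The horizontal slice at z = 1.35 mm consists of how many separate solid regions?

At z = 1.35 mm: the cube is present — its section is the full 28.5×29 rectangle; the cylinder at (14, 12): section is a regular 24-gon, circumradius r=4.5; Taking the first minus the rest: starting from the 28.5×29 cube, the r=4.5 cylinder at (14, 12) lies wholly inside it (removes its full 62.89 mm² and its 28.19 mm outline becomes a hole wall) — 1 connected region with 1 hole. The result has 1 disconnected region.

1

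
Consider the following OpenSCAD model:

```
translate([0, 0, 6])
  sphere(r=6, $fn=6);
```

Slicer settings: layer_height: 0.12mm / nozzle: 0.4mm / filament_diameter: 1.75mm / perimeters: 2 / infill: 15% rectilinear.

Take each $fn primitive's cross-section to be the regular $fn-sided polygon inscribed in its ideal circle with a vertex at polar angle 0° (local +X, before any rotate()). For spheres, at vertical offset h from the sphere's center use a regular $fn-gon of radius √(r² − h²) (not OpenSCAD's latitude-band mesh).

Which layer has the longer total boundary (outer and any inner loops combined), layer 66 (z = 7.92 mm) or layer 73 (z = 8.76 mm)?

layer 66 (z = 7.92 mm)

Layer 66 (z = 7.92): the r=6 sphere slices to a regular 6-gon of circumradius 5.685 (√(r²−h²) with h=1.92 from center) (perimeter = 2·6·5.685·sin(180°/6) = 34.11 mm). So its perimeter = 34.11 mm. Layer 73 (z = 8.76): the r=6 sphere slices to a regular 6-gon of circumradius 5.328 (√(r²−h²) with h=2.76 from center) (perimeter = 2·6·5.328·sin(180°/6) = 31.97 mm). So its perimeter = 31.97 mm. Layer 66 is larger (34.11 vs 31.97 mm).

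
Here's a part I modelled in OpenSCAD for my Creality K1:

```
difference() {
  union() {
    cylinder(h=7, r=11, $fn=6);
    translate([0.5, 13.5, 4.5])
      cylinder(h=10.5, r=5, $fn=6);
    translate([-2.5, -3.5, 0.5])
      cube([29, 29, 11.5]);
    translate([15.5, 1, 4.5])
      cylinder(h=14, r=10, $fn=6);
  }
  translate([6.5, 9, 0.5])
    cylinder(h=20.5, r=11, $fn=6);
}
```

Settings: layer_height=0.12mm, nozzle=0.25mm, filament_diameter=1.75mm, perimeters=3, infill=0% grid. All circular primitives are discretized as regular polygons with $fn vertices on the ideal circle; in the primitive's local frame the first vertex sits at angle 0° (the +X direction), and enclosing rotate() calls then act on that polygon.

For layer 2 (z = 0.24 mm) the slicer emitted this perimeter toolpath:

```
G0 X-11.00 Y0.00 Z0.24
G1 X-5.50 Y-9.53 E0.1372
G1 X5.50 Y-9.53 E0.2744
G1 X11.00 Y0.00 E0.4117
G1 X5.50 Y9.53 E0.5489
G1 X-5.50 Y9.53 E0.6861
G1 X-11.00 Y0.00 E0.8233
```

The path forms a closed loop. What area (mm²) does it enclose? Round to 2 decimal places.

Apply the shoelace formula to the sequence of (X, Y) vertices; enclosed area = 314.49 mm².

314.49 mm²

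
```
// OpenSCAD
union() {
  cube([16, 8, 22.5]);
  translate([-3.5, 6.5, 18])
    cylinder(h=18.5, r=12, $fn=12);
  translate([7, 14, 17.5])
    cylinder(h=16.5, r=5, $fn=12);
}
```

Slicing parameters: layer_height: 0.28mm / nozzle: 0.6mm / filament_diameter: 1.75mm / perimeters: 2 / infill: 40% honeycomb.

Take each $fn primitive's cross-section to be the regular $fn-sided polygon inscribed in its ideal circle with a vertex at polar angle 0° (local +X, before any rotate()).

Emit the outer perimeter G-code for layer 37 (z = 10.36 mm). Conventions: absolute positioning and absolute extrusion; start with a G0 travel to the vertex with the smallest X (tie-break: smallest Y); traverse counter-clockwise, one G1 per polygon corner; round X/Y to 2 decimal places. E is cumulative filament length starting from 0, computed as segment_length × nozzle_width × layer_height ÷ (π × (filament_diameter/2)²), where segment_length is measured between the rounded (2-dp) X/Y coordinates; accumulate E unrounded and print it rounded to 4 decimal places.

At z = 10.36 mm: the cube (footprint 16×8) is included at this height; the cylinder at (-3.5, 6.5) does not reach this height (z outside [18, 36.5]); the cylinder at (7, 14) is absent (z outside [17.5, 34]); Taking the union: only the 16×8 cube is present, so the union is just that shape — 1 connected region. The outline is a single polygon with 4 vertices. Extrusion per mm of travel: 0.6 × 0.28 / (π × 0.875²) = 0.069846. Accumulating E over each segment gives final E = 3.3526.

G0 X0.00 Y0.00 Z10.36
G1 X16.00 Y0.00 E1.1175
G1 X16.00 Y8.00 E1.6763
G1 X0.00 Y8.00 E2.7939
G1 X0.00 Y0.00 E3.3526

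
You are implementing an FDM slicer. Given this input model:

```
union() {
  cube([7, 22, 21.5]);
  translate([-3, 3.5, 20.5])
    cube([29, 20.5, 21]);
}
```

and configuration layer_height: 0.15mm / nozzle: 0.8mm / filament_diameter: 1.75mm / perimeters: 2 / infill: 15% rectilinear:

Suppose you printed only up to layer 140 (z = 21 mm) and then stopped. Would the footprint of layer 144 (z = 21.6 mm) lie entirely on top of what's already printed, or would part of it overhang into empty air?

entirely on top

Compare the two slices. At z = 21: the 7×22 cube contributes its full rectangle (area 154.00 mm²); the 29×20.5 cube at (-3, 3.5) contributes its full rectangle (area 594.50 mm²); Taking the union: the regions partially overlap — summed areas 748.50 mm² minus the doubly-counted overlap 129.50 mm² gives 619.00 mm² — area = 619.00 mm². At z = 21.6: the cube is not intersected at this z (z outside [0, 21.5]); the cube at (-3, 3.5) (footprint 29×20.5) is included at this height (area 594.50 mm²); Combining (union): only the 29×20.5 cube at (-3, 3.5) is present, so the union is just that shape — area = 594.50 mm². Checking containment: the cross-section at z = 21.6 is a subset of the cross-section at z = 21.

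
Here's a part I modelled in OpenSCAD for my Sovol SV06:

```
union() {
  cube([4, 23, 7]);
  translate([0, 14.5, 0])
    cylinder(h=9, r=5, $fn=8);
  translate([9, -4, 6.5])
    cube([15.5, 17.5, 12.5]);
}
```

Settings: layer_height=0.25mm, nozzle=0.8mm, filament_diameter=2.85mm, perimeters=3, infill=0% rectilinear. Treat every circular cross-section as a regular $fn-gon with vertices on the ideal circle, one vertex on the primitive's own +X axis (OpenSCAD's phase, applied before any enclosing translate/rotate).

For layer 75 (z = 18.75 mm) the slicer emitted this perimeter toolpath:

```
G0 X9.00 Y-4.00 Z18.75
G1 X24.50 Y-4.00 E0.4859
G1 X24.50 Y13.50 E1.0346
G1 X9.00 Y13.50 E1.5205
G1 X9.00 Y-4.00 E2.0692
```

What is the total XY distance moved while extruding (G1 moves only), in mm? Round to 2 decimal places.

66.00 mm

Sum the Euclidean lengths of each G1 segment: total = 66.00 mm.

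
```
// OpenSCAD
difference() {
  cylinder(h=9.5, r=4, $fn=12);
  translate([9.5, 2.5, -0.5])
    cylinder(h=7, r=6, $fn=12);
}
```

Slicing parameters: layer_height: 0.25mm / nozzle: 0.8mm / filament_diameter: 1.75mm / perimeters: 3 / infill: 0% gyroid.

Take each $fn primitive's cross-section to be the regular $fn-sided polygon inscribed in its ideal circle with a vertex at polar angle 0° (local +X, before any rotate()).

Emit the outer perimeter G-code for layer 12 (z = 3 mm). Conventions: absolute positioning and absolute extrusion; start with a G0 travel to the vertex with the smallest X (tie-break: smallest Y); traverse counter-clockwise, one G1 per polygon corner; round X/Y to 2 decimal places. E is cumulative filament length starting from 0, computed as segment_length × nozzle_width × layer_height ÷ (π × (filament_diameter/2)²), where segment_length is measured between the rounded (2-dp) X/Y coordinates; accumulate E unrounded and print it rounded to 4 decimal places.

G0 X-4.00 Y0.00 Z3.00
G1 X-3.46 Y-2.00 E0.1723
G1 X-2.00 Y-3.46 E0.3439
G1 X0.00 Y-4.00 E0.5162
G1 X2.00 Y-3.46 E0.6885
G1 X3.46 Y-2.00 E0.8601
G1 X4.00 Y0.00 E1.0324
G1 X3.46 Y2.00 E1.2046
G1 X2.00 Y3.46 E1.3763
G1 X0.00 Y4.00 E1.5486
G1 X-2.00 Y3.46 E1.7208
G1 X-3.46 Y2.00 E1.8925
G1 X-4.00 Y0.00 E2.0648

At z = 3 mm: the r=4 cylinder gives a regular 12-gon of circumradius 4 (constant along its height); the cylinder at (9.5, 2.5): section is a regular 12-gon, circumradius r=6; After the difference (first − rest): starting from the r=4 cylinder, the r=6 cylinder at (9.5, 2.5) misses the remaining region (no effect) — 1 connected region. The outline is a single polygon with 12 vertices. Extrusion per mm of travel: 0.8 × 0.25 / (π × 0.875²) = 0.083150. Accumulating E over each segment gives final E = 2.0648.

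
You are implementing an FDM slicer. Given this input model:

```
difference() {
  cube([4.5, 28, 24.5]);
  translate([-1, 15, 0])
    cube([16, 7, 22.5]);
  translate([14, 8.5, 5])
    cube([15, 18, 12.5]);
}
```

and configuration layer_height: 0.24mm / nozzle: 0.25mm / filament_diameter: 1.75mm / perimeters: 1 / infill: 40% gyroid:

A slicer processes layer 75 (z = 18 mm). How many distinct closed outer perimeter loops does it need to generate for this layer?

At z = 18 mm: the cube is present — its section is the full 4.5×28 rectangle; the cube at (-1, 15) is present — its section is the full 16×7 rectangle; the cube at (14, 8.5) is absent (z outside [5, 17.5]); After the difference (first − rest): starting from the 4.5×28 cube, the 16×7 cube at (-1, 15) partially overlaps it — only the 31.50 mm² overlap (of its 112.00 mm²) is removed, clipping the outline — 2 connected regions. The result has 2 disconnected regions.

2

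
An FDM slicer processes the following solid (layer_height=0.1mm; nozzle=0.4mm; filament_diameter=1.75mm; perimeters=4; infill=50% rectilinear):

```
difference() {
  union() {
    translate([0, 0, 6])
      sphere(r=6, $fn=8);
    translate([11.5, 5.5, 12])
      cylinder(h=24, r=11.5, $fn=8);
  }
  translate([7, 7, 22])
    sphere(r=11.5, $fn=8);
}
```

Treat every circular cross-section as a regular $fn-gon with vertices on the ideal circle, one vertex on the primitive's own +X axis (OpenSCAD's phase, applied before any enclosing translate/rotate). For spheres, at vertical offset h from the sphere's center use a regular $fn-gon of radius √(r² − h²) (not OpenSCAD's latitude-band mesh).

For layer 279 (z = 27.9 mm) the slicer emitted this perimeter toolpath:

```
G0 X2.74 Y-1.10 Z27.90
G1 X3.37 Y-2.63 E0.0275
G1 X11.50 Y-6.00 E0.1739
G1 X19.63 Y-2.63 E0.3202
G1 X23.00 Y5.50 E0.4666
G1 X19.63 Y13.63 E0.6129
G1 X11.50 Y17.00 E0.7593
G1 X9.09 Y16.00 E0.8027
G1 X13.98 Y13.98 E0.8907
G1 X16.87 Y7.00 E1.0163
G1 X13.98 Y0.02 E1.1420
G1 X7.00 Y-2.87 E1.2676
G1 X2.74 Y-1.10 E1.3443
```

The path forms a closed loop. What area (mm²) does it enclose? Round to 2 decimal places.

Apply the shoelace formula to the sequence of (X, Y) vertices; enclosed area = 151.13 mm².

151.13 mm²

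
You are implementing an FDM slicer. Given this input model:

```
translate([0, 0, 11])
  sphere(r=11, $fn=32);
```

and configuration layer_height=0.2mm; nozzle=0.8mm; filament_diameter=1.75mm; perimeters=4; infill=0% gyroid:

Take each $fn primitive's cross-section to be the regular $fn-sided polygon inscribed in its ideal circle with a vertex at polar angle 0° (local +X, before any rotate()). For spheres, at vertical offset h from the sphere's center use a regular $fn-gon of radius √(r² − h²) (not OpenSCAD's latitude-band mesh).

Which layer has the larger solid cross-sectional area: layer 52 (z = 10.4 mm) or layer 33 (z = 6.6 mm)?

Layer 52 (z = 10.4): the sphere: section is a regular 32-gon, circumradius = √(r²−h²) = √(11²−0.6²) = 10.984 (area = (32/2)·10.984²·sin(360°/32) = 376.57 mm²). So its area = 376.57 mm². Layer 33 (z = 6.6): the r=11 sphere slices to a regular 32-gon of circumradius 10.082 (√(r²−h²) with h=4.4 from center) (area = (32/2)·10.082²·sin(360°/32) = 317.26 mm²). So its area = 317.26 mm². Layer 52 is larger (376.57 vs 317.26 mm²).

layer 52 (z = 10.4 mm)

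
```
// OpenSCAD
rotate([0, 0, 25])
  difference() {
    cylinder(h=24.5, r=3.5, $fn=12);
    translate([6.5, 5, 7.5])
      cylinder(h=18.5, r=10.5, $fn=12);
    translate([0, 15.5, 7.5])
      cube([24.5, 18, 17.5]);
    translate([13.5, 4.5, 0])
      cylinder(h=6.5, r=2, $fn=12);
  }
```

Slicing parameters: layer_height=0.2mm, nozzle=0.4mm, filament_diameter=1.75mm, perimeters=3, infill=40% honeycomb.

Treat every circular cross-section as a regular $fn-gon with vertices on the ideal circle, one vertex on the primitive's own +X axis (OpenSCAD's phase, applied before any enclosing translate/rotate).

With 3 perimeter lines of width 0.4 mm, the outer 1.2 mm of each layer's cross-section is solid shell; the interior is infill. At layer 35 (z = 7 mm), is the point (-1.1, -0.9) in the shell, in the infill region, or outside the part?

infill

At z = 7 mm: the r=3.5 cylinder contributes a regular 12-gon of circumradius 3.5; the cylinder at (6.5, 5) does not reach this height (z outside [7.5, 26]); the cube at (0, 15.5) does not reach this height (z outside [7.5, 25]); the cylinder at (13.5, 4.5) is absent (z outside [0, 6.5]); Taking the first minus the rest: none of the subtracted shapes is present at this height, so the r=3.5 cylinder is unchanged — 1 connected region; (rotated 25° about Z; rotation is an isometry so areas/perimeters/island counts are preserved). Overall, the cross-section is a single solid region. Undo the 25° rotation: the query point maps to (-1.377, -0.351) in the un-rotated model frame. The nearest boundary edge runs (-3.50, 0.00)→(-3.03, -1.75); distance from the point to it = 1.96 mm. The point is inside the cross-section and 1.96 mm from the nearest boundary — more than the 1.2 mm shell width (3 × 0.4), so it's in the infill interior.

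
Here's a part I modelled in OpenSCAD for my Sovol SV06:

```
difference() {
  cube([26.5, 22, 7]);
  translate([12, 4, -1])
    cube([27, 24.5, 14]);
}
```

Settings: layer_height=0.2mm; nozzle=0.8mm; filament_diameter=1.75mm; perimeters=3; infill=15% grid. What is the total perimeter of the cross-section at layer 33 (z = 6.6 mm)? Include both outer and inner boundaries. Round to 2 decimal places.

97.00 mm

At z = 6.6 mm: the cube is present — its section is the full 26.5×22 rectangle (perimeter 97.00 mm); the 27×24.5 cube at (12, 4) contributes its full rectangle (perimeter 103.00 mm); Taking the first minus the rest: starting from the 26.5×22 cube, the 27×24.5 cube at (12, 4) partially overlaps it — only the 261.00 mm² overlap (of its 661.50 mm²) is removed, clipping the outline — boundary = 97.00 mm. Overall, the cross-section is a single solid region. Total boundary length (outer) = 97.00 mm.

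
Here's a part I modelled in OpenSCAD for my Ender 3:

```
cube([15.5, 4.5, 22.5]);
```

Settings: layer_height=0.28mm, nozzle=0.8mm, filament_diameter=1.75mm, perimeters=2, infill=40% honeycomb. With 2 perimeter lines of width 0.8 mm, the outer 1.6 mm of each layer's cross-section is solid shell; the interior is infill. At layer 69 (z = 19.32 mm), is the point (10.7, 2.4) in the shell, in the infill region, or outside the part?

infill

At z = 19.32 mm: the cube (footprint 15.5×4.5) is included at this height. Overall, the cross-section is a single solid region. The nearest boundary edge runs (15.50, 4.50)→(0.00, 4.50); distance from the point to it = 2.10 mm. The point is inside the cross-section and 2.10 mm from the nearest boundary — more than the 1.6 mm shell width (2 × 0.8), so it's in the infill interior.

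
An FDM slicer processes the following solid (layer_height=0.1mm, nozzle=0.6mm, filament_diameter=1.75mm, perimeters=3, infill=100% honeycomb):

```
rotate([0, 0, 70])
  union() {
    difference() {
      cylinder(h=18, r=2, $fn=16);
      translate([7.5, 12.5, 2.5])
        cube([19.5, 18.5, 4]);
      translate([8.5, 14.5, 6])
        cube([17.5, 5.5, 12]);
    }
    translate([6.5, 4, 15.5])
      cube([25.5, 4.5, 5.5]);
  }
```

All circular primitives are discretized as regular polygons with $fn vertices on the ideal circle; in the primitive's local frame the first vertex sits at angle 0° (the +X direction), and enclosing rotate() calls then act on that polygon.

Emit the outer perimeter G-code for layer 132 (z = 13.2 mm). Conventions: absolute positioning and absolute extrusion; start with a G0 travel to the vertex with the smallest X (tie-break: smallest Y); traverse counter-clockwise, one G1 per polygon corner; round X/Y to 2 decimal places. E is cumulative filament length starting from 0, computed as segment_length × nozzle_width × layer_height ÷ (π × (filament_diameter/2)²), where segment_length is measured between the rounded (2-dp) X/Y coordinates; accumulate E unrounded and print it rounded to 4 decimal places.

At z = 13.2 mm: the r=2 cylinder gives a regular 16-gon of circumradius 2 (constant along its height); the cube at (7.5, 12.5) is not intersected at this z (z outside [2.5, 6.5]); the 17.5×5.5 cube at (8.5, 14.5) contributes its full rectangle; After the difference (first − rest): starting from the r=2 cylinder, the 17.5×5.5 cube at (8.5, 14.5) misses the remaining region (no effect) — 1 connected region; the cube at (6.5, 4) is not intersected at this z (z outside [15.5, 21]); Combining (union): only that combined region is present, so the union is just that shape — 1 connected region; (whole slice rotated 70° about Z — lengths, areas and connectivity unchanged). The outline is a single polygon with 16 vertices. Extrusion per mm of travel: 0.6 × 0.1 / (π × 0.875²) = 0.024945. Accumulating E over each segment gives final E = 0.3113.

G0 X-2.00 Y-0.09 Z13.20
G1 X-1.81 Y-0.85 E0.0195
G1 X-1.35 Y-1.47 E0.0388
G1 X-0.68 Y-1.88 E0.0584
G1 X0.09 Y-2.00 E0.0778
G1 X0.85 Y-1.81 E0.0974
G1 X1.47 Y-1.35 E0.1166
G1 X1.88 Y-0.68 E0.1362
G1 X2.00 Y0.09 E0.1557
G1 X1.81 Y0.85 E0.1752
G1 X1.35 Y1.47 E0.1945
G1 X0.68 Y1.88 E0.2141
G1 X-0.09 Y2.00 E0.2335
G1 X-0.85 Y1.81 E0.2530
G1 X-1.47 Y1.35 E0.2723
G1 X-1.88 Y0.68 E0.2919
G1 X-2.00 Y-0.09 E0.3113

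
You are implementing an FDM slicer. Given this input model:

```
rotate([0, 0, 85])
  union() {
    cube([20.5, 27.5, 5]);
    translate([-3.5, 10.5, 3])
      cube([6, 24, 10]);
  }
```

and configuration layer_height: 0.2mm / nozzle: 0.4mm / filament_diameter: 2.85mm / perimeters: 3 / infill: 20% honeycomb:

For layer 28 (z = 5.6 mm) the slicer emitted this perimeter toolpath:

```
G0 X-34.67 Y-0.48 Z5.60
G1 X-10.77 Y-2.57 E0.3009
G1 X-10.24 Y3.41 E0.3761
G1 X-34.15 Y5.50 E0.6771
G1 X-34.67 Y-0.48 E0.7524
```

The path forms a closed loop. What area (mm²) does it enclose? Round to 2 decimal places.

144.05 mm²

Apply the shoelace formula to the sequence of (X, Y) vertices; enclosed area = 144.05 mm².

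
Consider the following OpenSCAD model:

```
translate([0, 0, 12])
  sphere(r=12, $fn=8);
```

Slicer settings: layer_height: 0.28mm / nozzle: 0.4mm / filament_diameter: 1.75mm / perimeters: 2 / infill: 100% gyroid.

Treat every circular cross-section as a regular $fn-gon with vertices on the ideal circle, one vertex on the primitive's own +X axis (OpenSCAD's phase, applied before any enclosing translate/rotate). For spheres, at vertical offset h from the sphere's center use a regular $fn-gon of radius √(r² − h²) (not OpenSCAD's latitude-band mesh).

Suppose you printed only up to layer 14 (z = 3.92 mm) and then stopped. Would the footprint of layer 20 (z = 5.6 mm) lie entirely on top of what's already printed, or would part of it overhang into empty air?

Compare the two slices. At z = 3.92: the r=12 sphere contributes a regular 8-gon of circumradius √(12²−8.08²) = 8.872 (area = (8/2)·8.872²·sin(360°/8) = 222.64 mm²). At z = 5.6: the r=12 sphere contributes a regular 8-gon of circumradius √(12²−6.4²) = 10.151 (area = (8/2)·10.151²·sin(360°/8) = 291.44 mm²). Checking containment: at z = 5.6 the cross-section extends beyond the z = 3.92 cross-section by about 68.81 mm².

part overhangs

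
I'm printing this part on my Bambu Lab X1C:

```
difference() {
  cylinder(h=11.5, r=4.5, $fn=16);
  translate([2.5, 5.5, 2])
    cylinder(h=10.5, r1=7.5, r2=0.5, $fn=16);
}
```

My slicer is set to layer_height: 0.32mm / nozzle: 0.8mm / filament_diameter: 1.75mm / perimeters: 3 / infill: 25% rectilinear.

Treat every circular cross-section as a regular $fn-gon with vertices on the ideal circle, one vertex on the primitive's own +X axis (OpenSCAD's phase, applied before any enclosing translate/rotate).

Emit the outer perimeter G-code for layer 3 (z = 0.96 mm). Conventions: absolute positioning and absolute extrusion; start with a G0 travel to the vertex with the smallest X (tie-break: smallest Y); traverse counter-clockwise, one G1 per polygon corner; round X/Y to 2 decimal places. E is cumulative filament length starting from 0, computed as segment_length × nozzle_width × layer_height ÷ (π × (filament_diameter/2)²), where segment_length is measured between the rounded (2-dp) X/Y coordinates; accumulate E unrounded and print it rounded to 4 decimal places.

At z = 0.96 mm: the r=4.5 cylinder gives a regular 16-gon of circumradius 4.5 (constant along its height); the cone at (2.5, 5.5) does not reach this height (z outside [2, 12.5]); Subtracting the remaining from the first: none of the subtracted shapes is present at this height, so the r=4.5 cylinder is unchanged — 1 connected region. The outline is a single polygon with 16 vertices. Extrusion per mm of travel: 0.8 × 0.32 / (π × 0.875²) = 0.106432. Accumulating E over each segment gives final E = 2.9901.

G0 X-4.50 Y0.00 Z0.96
G1 X-4.16 Y-1.72 E0.1866
G1 X-3.18 Y-3.18 E0.3738
G1 X-1.72 Y-4.16 E0.5609
G1 X0.00 Y-4.50 E0.7475
G1 X1.72 Y-4.16 E0.9341
G1 X3.18 Y-3.18 E1.1213
G1 X4.16 Y-1.72 E1.3084
G1 X4.50 Y0.00 E1.4950
G1 X4.16 Y1.72 E1.6816
G1 X3.18 Y3.18 E1.8688
G1 X1.72 Y4.16 E2.0559
G1 X0.00 Y4.50 E2.2425
G1 X-1.72 Y4.16 E2.4292
G1 X-3.18 Y3.18 E2.6163
G1 X-4.16 Y1.72 E2.8035
G1 X-4.50 Y0.00 E2.9901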